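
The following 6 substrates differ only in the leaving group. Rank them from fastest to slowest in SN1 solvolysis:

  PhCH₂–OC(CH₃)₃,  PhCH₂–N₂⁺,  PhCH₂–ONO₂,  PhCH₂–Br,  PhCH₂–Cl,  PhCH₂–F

PhCH₂–N₂⁺ > PhCH₂–Br > PhCH₂–Cl > PhCH₂–ONO₂ > PhCH₂–F > PhCH₂–OC(CH₃)₃

Same R in every case — rank the leaving groups.
Leaving-group ability tracks the stability of the departed species; conjugate-acid pKₐ is the usual yardstick (lower pKₐ → better LG).
PhCH₂–N₂⁺ loses N₂: no meaningful conjugate acid; N₂ departs as an exceptionally stable neutral molecule
PhCH₂–Br loses Br⁻: pKₐ(HBr) ≈ -9
PhCH₂–Cl loses Cl⁻: pKₐ(HCl) ≈ -7
PhCH₂–ONO₂ loses NO₃⁻: pKₐ(HNO₃) ≈ -1.3
PhCH₂–F loses F⁻: pKₐ(HF) ≈ 3.2
PhCH₂–OC(CH₃)₃ loses (CH₃)₃CO⁻: pKₐ(t-BuOH) ≈ 18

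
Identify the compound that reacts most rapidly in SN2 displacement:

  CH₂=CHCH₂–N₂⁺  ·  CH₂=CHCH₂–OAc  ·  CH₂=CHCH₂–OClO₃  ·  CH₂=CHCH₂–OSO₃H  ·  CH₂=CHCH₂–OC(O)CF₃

CH₂=CHCH₂–N₂⁺

Identical carbon frameworks mean the comparison reduces to leaving-group quality.
A good leaving group is a weak base: the lower the pKₐ of its conjugate acid, the more readily it departs.
CH₂=CHCH₂–N₂⁺ loses N₂: no meaningful conjugate acid; N₂ departs as an exceptionally stable neutral molecule
CH₂=CHCH₂–OClO₃ loses ClO₄⁻: pKₐ(HClO₄) ≈ -10
CH₂=CHCH₂–OSO₃H loses HSO₄⁻: pKₐ(H₂SO₄) ≈ -3
CH₂=CHCH₂–OC(O)CF₃ loses CF₃COO⁻: pKₐ(CF₃COOH) ≈ 0.2
CH₂=CHCH₂–OAc loses AcO⁻: pKₐ(CH₃COOH) ≈ 4.8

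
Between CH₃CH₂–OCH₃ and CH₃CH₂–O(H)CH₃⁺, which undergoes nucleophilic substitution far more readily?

CH₃CH₂–O(H)CH₃⁺

From CH₃CH₂–OCH₃ the departing group would be CH₃O⁻ (pKₐ(CH₃OH) ≈ 15.5). Strong base; alkoxides do not leave unassisted.
From CH₃CH₂–O(H)CH₃⁺ the leaving group is R'OH (pKₐ(R'OH₂⁺) ≈ -2.4). Neutral; leaves from a protonated ether (an oxonium ion, R–O(H)R'⁺).
(In practice CH₃CH₂–O(H)CH₃⁺ is made from CH₃CH₂–OCH₃ by protonation with concentrated HI, allowing neutral methanol, rather than methoxide, to depart.)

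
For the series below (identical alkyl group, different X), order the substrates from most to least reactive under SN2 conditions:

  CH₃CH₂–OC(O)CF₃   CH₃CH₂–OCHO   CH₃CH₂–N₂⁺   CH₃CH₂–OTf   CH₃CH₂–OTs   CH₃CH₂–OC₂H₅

The skeletons are identical, so relative rate is governed entirely by leaving-group ability.
Rank by basicity of the departing species: weakest base leaves most easily.
CH₃CH₂–N₂⁺ loses N₂: no meaningful conjugate acid; N₂ departs as an exceptionally stable neutral molecule
CH₃CH₂–OTf loses OTf⁻: pKₐ(CF₃SO₃H (triflic acid)) ≈ -14
CH₃CH₂–OTs loses OTs⁻: pKₐ(p-CH₃C₆H₄SO₃H (TsOH)) ≈ -2.8
CH₃CH₂–OC(O)CF₃ loses CF₃COO⁻: pKₐ(CF₃COOH) ≈ 0.2
CH₃CH₂–OCHO loses HCOO⁻: pKₐ(HCOOH) ≈ 3.8
CH₃CH₂–OC₂H₅ loses CH₃CH₂O⁻: pKₐ(CH₃CH₂OH) ≈ 16

CH₃CH₂–N₂⁺ > CH₃CH₂–OTf > CH₃CH₂–OTs > CH₃CH₂–OC(O)CF₃ > CH₃CH₂–OCHO > CH₃CH₂–OC₂H₅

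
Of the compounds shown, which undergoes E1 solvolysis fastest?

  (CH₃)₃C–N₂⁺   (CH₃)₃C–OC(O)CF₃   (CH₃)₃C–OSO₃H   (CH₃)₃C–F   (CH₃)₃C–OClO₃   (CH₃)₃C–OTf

Identical carbon frameworks mean the comparison reduces to leaving-group quality.
Leaving-group ability tracks the stability of the departed species; conjugate-acid pKₐ is the usual yardstick (lower pKₐ → better LG).
(CH₃)₃C–N₂⁺ loses N₂: no meaningful conjugate acid; N₂ departs as an exceptionally stable neutral molecule
(CH₃)₃C–OTf loses OTf⁻: pKₐ(CF₃SO₃H (triflic acid)) ≈ -14
(CH₃)₃C–OClO₃ loses ClO₄⁻: pKₐ(HClO₄) ≈ -10
(CH₃)₃C–OSO₃H loses HSO₄⁻: pKₐ(H₂SO₄) ≈ -3
(CH₃)₃C–OC(O)CF₃ loses CF₃COO⁻: pKₐ(CF₃COOH) ≈ 0.2
(CH₃)₃C–F loses F⁻: pKₐ(HF) ≈ 3.2

(CH₃)₃C–N₂⁺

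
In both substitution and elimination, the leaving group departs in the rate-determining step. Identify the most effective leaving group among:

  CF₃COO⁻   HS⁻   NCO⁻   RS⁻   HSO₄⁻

HSO₄⁻

HSO₄⁻: pKₐ(H₂SO₄) ≈ -3
CF₃COO⁻: pKₐ(CF₃COOH) ≈ 0.2
NCO⁻: pKₐ(HOCN) ≈ 3.5
HS⁻: pKₐ(H₂S) ≈ 7
RS⁻: pKₐ(RSH (a thiol)) ≈ 10.5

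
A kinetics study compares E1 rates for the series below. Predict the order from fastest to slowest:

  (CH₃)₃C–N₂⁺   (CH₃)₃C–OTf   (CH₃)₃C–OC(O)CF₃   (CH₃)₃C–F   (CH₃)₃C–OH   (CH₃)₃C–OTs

Identical carbon frameworks mean the comparison reduces to leaving-group quality.
A good leaving group is a weak base: the lower the pKₐ of its conjugate acid, the more readily it departs.
(CH₃)₃C–N₂⁺ loses N₂: no meaningful conjugate acid; N₂ departs as an exceptionally stable neutral molecule
(CH₃)₃C–OTf loses OTf⁻: pKₐ(CF₃SO₃H (triflic acid)) ≈ -14
(CH₃)₃C–OTs loses OTs⁻: pKₐ(p-CH₃C₆H₄SO₃H (TsOH)) ≈ -2.8
(CH₃)₃C–OC(O)CF₃ loses CF₃COO⁻: pKₐ(CF₃COOH) ≈ 0.2
(CH₃)₃C–F loses F⁻: pKₐ(HF) ≈ 3.2
(CH₃)₃C–OH loses OH⁻: pKₐ(H₂O) ≈ 15.7

(CH₃)₃C–N₂⁺ > (CH₃)₃C–OTf > (CH₃)₃C–OTs > (CH₃)₃C–OC(O)CF₃ > (CH₃)₃C–F > (CH₃)₃C–OH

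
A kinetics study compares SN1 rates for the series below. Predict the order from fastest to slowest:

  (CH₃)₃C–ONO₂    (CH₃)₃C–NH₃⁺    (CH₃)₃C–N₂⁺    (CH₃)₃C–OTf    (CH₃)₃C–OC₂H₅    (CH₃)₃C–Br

The skeletons are identical, so relative rate is governed entirely by leaving-group ability.
Leaving-group ability tracks the stability of the departed species; conjugate-acid pKₐ is the usual yardstick (lower pKₐ → better LG).
(CH₃)₃C–N₂⁺ loses N₂: no meaningful conjugate acid; N₂ departs as an exceptionally stable neutral molecule
(CH₃)₃C–OTf loses OTf⁻: pKₐ(CF₃SO₃H (triflic acid)) ≈ -14
(CH₃)₃C–Br loses Br⁻: pKₐ(HBr) ≈ -9
(CH₃)₃C–ONO₂ loses NO₃⁻: pKₐ(HNO₃) ≈ -1.3
(CH₃)₃C–NH₃⁺ loses NH₃: pKₐ(NH₄⁺) ≈ 9.2
(CH₃)₃C–OC₂H₅ loses CH₃CH₂O⁻: pKₐ(CH₃CH₂OH) ≈ 16

(CH₃)₃C–N₂⁺ > (CH₃)₃C–OTf > (CH₃)₃C–Br > (CH₃)₃C–ONO₂ > (CH₃)₃C–NH₃⁺ > (CH₃)₃C–OC₂H₅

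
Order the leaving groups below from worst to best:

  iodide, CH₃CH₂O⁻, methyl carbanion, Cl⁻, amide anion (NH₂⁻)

iodide: pKₐ(HI) ≈ -10
Cl⁻: pKₐ(HCl) ≈ -7 — moderately weak base
CH₃CH₂O⁻: pKₐ(CH₃CH₂OH) ≈ 16 — strong base; alkoxides do not leave unassisted
amide anion (NH₂⁻): pKₐ(NH₃) ≈ 38 — extremely strong base; never a leaving group
methyl carbanion: pKₐ(CH₄) ≈ 48
Listed from poorest to best leaving group as asked.

methyl carbanion < amide anion (NH₂⁻) < CH₃CH₂O⁻ < Cl⁻ < iodide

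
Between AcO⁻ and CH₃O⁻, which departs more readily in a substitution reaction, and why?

AcO⁻

AcO⁻ is the better leaving group.
pKₐ(CH₃COOH) ≈ 4.8 versus pKₐ(CH₃OH) ≈ 15.5: AcO⁻ is the much weaker base.
Resonance-stabilised but still a weak base.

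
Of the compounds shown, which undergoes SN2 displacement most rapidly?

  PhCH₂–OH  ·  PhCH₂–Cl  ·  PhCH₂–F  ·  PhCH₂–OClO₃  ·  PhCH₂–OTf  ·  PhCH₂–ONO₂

Same R in every case — rank the leaving groups.
A good leaving group is a weak base: the lower the pKₐ of its conjugate acid, the more readily it departs.
PhCH₂–OTf loses OTf⁻: pKₐ(CF₃SO₃H (triflic acid)) ≈ -14
PhCH₂–OClO₃ loses ClO₄⁻: pKₐ(HClO₄) ≈ -10
PhCH₂–Cl loses Cl⁻: pKₐ(HCl) ≈ -7
PhCH₂–ONO₂ loses NO₃⁻: pKₐ(HNO₃) ≈ -1.3
PhCH₂–F loses F⁻: pKₐ(HF) ≈ 3.2
PhCH₂–OH loses OH⁻: pKₐ(H₂O) ≈ 15.7

PhCH₂–OTf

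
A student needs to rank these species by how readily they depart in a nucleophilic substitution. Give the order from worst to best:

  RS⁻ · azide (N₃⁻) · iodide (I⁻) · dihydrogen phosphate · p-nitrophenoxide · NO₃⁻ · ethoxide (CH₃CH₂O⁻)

ethoxide (CH₃CH₂O⁻) < RS⁻ < p-nitrophenoxide < azide (N₃⁻) < dihydrogen phosphate < NO₃⁻ < iodide (I⁻)

iodide (I⁻): pKₐ(HI) ≈ -10
NO₃⁻: pKₐ(HNO₃) ≈ -1.3
dihydrogen phosphate: pKₐ(H₃PO₄) ≈ 2.1
azide (N₃⁻): pKₐ(HN₃) ≈ 4.7
p-nitrophenoxide: pKₐ(p-nitrophenol) ≈ 7.2
RS⁻: pKₐ(RSH (a thiol)) ≈ 10.5
ethoxide (CH₃CH₂O⁻): pKₐ(CH₃CH₂OH) ≈ 16
Listed from poorest to best leaving group as asked.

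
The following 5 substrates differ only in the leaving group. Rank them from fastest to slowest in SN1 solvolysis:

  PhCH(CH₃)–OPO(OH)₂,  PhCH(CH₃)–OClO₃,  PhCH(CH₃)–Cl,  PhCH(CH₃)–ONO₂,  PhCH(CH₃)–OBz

Same R in every case — rank the leaving groups.
The more stable X⁻ (or X) is on its own — i.e. the weaker a base it is — the better a leaving group it makes.
PhCH(CH₃)–OClO₃ loses ClO₄⁻: pKₐ(HClO₄) ≈ -10
PhCH(CH₃)–Cl loses Cl⁻: pKₐ(HCl) ≈ -7
PhCH(CH₃)–ONO₂ loses NO₃⁻: pKₐ(HNO₃) ≈ -1.3
PhCH(CH₃)–OPO(OH)₂ loses H₂PO₄⁻: pKₐ(H₃PO₄) ≈ 2.1
PhCH(CH₃)–OBz loses PhCOO⁻: pKₐ(C₆H₅COOH) ≈ 4.2

PhCH(CH₃)–OClO₃ > PhCH(CH₃)–Cl > PhCH(CH₃)–ONO₂ > PhCH(CH₃)–OPO(OH)₂ > PhCH(CH₃)–OBz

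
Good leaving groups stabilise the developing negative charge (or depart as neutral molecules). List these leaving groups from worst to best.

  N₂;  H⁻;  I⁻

H⁻ < I⁻ < N₂

N₂: no meaningful conjugate acid; N₂ departs as an exceptionally stable neutral molecule
I⁻: pKₐ(HI) ≈ -10
H⁻: pKₐ(H₂) ≈ 36
Listed from poorest to best leaving group as asked.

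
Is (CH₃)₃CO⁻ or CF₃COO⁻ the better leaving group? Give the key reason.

CF₃COO⁻

CF₃COO⁻ is the better leaving group.
pKₐ(CF₃COOH) ≈ 0.2 versus pKₐ(t-BuOH) ≈ 18: CF₃COO⁻ is the much weaker base.
Strongly electron-withdrawing CF₃ stabilises the carboxylate.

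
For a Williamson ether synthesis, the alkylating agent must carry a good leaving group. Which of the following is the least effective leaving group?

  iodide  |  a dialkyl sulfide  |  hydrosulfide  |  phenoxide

phenoxide

Leaving-group ability tracks the stability of the departed species; conjugate-acid pKₐ is the usual yardstick (lower pKₐ → better LG).
iodide: pKₐ(HI) ≈ -10
a dialkyl sulfide: pKₐ(R'₂SH⁺) ≈ -7
hydrosulfide: pKₐ(H₂S) ≈ 7
phenoxide: pKₐ(C₆H₅OH (phenol)) ≈ 10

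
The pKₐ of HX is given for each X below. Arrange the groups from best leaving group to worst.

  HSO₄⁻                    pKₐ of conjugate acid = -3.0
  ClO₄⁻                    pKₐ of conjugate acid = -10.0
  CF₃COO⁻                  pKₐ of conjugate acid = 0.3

Lower conjugate-acid pKₐ ⇒ weaker base ⇒ better leaving group.
Sorting by the given values: ClO₄⁻ (-10.0), HSO₄⁻ (-3.0), CF₃COO⁻ (0.3).

ClO₄⁻ > HSO₄⁻ > CF₃COO⁻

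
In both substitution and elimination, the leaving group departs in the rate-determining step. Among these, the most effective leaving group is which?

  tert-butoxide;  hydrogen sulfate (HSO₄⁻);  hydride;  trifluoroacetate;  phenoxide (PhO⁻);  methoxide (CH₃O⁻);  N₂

N₂

N₂: no meaningful conjugate acid; N₂ departs as an exceptionally stable neutral molecule
hydrogen sulfate (HSO₄⁻): pKₐ(H₂SO₄) ≈ -3
trifluoroacetate: pKₐ(CF₃COOH) ≈ 0.2
phenoxide (PhO⁻): pKₐ(C₆H₅OH (phenol)) ≈ 10
methoxide (CH₃O⁻): pKₐ(CH₃OH) ≈ 15.5
tert-butoxide: pKₐ(t-BuOH) ≈ 18
hydride: pKₐ(H₂) ≈ 36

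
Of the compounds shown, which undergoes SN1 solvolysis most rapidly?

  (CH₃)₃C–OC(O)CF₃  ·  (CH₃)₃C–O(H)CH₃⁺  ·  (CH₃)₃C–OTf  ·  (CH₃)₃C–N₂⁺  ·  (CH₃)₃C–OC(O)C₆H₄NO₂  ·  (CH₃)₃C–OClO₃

(CH₃)₃C–N₂⁺

The skeletons are identical, so relative rate is governed entirely by leaving-group ability.
Rank by basicity of the departing species: weakest base leaves most easily.
(CH₃)₃C–N₂⁺ loses N₂: no meaningful conjugate acid; N₂ departs as an exceptionally stable neutral molecule
(CH₃)₃C–OTf loses OTf⁻: pKₐ(CF₃SO₃H (triflic acid)) ≈ -14
(CH₃)₃C–OClO₃ loses ClO₄⁻: pKₐ(HClO₄) ≈ -10
(CH₃)₃C–O(H)CH₃⁺ loses R'OH: pKₐ(R'OH₂⁺) ≈ -2.4
(CH₃)₃C–OC(O)CF₃ loses CF₃COO⁻: pKₐ(CF₃COOH) ≈ 0.2
(CH₃)₃C–OC(O)C₆H₄NO₂ loses p-O₂N–C₆H₄–COO⁻: pKₐ(p-nitrobenzoic acid) ≈ 3.4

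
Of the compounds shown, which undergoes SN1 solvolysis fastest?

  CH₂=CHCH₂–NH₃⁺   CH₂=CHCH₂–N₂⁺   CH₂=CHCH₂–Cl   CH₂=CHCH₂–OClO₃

With the same alkyl group throughout, only the leaving group differentiates the rates.
The more stable X⁻ (or X) is on its own — i.e. the weaker a base it is — the better a leaving group it makes.
CH₂=CHCH₂–N₂⁺ loses N₂: no meaningful conjugate acid; N₂ departs as an exceptionally stable neutral molecule
CH₂=CHCH₂–OClO₃ loses ClO₄⁻: pKₐ(HClO₄) ≈ -10
CH₂=CHCH₂–Cl loses Cl⁻: pKₐ(HCl) ≈ -7
CH₂=CHCH₂–NH₃⁺ loses NH₃: pKₐ(NH₄⁺) ≈ 9.2

CH₂=CHCH₂–N₂⁺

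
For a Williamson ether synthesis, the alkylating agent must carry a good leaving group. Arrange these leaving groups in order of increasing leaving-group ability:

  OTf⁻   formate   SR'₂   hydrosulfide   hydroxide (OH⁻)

hydroxide (OH⁻) < hydrosulfide < formate < SR'₂ < OTf⁻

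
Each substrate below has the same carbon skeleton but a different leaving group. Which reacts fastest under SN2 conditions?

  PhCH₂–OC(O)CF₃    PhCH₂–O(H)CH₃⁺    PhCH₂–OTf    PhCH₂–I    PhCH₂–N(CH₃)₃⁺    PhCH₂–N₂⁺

PhCH₂–N₂⁺

With the same alkyl group throughout, only the leaving group differentiates the rates.
Rank by basicity of the departing species: weakest base leaves most easily.
PhCH₂–N₂⁺ loses N₂: no meaningful conjugate acid; N₂ departs as an exceptionally stable neutral molecule
PhCH₂–OTf loses OTf⁻: pKₐ(CF₃SO₃H (triflic acid)) ≈ -14
PhCH₂–I loses I⁻: pKₐ(HI) ≈ -10
PhCH₂–O(H)CH₃⁺ loses R'OH: pKₐ(R'OH₂⁺) ≈ -2.4
PhCH₂–OC(O)CF₃ loses CF₃COO⁻: pKₐ(CF₃COOH) ≈ 0.2
PhCH₂–N(CH₃)₃⁺ loses NR'₃: pKₐ(R'₃NH⁺) ≈ 10.7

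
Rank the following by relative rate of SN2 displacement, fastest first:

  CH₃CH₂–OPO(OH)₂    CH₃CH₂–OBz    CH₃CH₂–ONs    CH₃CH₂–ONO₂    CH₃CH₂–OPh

CH₃CH₂–ONs > CH₃CH₂–ONO₂ > CH₃CH₂–OPO(OH)₂ > CH₃CH₂–OBz > CH₃CH₂–OPh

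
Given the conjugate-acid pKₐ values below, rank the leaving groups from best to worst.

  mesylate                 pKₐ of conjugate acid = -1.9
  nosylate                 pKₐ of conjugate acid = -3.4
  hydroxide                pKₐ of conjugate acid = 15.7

nosylate > mesylate > hydroxide

Lower conjugate-acid pKₐ ⇒ weaker base ⇒ better leaving group.
Sorting by the given values: nosylate (-3.4), mesylate (-1.9), hydroxide (15.7).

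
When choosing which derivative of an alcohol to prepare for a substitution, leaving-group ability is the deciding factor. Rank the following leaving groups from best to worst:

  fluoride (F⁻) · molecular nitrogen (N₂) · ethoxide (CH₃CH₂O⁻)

molecular nitrogen (N₂) > fluoride (F⁻) > ethoxide (CH₃CH₂O⁻)

Rank by basicity of the departing species: weakest base leaves most easily.
molecular nitrogen (N₂): no meaningful conjugate acid; N₂ departs as an exceptionally stable neutral molecule
fluoride (F⁻): pKₐ(HF) ≈ 3.2
ethoxide (CH₃CH₂O⁻): pKₐ(CH₃CH₂OH) ≈ 16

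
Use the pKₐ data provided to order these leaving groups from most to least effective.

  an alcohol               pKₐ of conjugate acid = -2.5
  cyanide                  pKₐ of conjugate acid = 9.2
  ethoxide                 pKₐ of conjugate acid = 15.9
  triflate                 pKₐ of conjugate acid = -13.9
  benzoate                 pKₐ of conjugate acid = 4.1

triflate > an alcohol > benzoate > cyanide > ethoxide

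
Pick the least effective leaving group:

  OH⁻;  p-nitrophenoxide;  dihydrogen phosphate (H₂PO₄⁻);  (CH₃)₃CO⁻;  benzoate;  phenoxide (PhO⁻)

(CH₃)₃CO⁻

Rank by basicity of the departing species: weakest base leaves most easily.
dihydrogen phosphate (H₂PO₄⁻): pKₐ(H₃PO₄) ≈ 2.1
benzoate: pKₐ(C₆H₅COOH) ≈ 4.2
p-nitrophenoxide: pKₐ(p-nitrophenol) ≈ 7.2
phenoxide (PhO⁻): pKₐ(C₆H₅OH (phenol)) ≈ 10
OH⁻: pKₐ(H₂O) ≈ 15.7
(CH₃)₃CO⁻: pKₐ(t-BuOH) ≈ 18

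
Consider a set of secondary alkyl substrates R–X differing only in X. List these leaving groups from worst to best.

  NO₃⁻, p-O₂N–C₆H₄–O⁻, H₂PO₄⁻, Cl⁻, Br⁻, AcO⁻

p-O₂N–C₆H₄–O⁻ < AcO⁻ < H₂PO₄⁻ < NO₃⁻ < Cl⁻ < Br⁻

Leaving-group ability tracks the stability of the departed species; conjugate-acid pKₐ is the usual yardstick (lower pKₐ → better LG).
Br⁻: pKₐ(HBr) ≈ -9 — weak base; good leaving group
Cl⁻: pKₐ(HCl) ≈ -7 — moderately weak base
NO₃⁻: pKₐ(HNO₃) ≈ -1.3
H₂PO₄⁻: pKₐ(H₃PO₄) ≈ 2.1 — moderate base; biological leaving group after further activation
AcO⁻: pKₐ(CH₃COOH) ≈ 4.8 — resonance-stabilised but still a weak base
p-O₂N–C₆H₄–O⁻: pKₐ(p-nitrophenol) ≈ 7.2 — nitro group delocalises the charge; the classic chromogenic LG
The question asks for worst first, so the sequence is read in increasing leaving-group ability.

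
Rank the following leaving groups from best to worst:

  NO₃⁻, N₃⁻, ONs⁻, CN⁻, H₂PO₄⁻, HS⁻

ONs⁻: pKₐ(p-O₂NC₆H₄SO₃H) ≈ -3.5
NO₃⁻: pKₐ(HNO₃) ≈ -1.3 — resonance-delocalised over three oxygens
H₂PO₄⁻: pKₐ(H₃PO₄) ≈ 2.1
N₃⁻: pKₐ(HN₃) ≈ 4.7 — linear, resonance-stabilised
HS⁻: pKₐ(H₂S) ≈ 7
CN⁻: pKₐ(HCN) ≈ 9.2

ONs⁻ > NO₃⁻ > H₂PO₄⁻ > N₃⁻ > HS⁻ > CN⁻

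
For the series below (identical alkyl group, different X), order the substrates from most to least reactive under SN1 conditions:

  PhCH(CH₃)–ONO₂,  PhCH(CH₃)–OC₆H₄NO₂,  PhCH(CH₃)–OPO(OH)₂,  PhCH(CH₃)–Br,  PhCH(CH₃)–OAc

PhCH(CH₃)–Br > PhCH(CH₃)–ONO₂ > PhCH(CH₃)–OPO(OH)₂ > PhCH(CH₃)–OAc > PhCH(CH₃)–OC₆H₄NO₂

Identical carbon frameworks mean the comparison reduces to leaving-group quality.
Rank by basicity of the departing species: weakest base leaves most easily.
PhCH(CH₃)–Br loses Br⁻: pKₐ(HBr) ≈ -9
PhCH(CH₃)–ONO₂ loses NO₃⁻: pKₐ(HNO₃) ≈ -1.3
PhCH(CH₃)–OPO(OH)₂ loses H₂PO₄⁻: pKₐ(H₃PO₄) ≈ 2.1
PhCH(CH₃)–OAc loses AcO⁻: pKₐ(CH₃COOH) ≈ 4.8
PhCH(CH₃)–OC₆H₄NO₂ loses p-O₂N–C₆H₄–O⁻: pKₐ(p-nitrophenol) ≈ 7.2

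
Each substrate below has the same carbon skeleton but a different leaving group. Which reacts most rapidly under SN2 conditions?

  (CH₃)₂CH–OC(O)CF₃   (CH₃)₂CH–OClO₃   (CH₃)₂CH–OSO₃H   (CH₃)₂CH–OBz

(CH₃)₂CH–OClO₃

With the same alkyl group throughout, only the leaving group differentiates the rates.
Rank by basicity of the departing species: weakest base leaves most easily.
(CH₃)₂CH–OClO₃ loses ClO₄⁻: pKₐ(HClO₄) ≈ -10
(CH₃)₂CH–OSO₃H loses HSO₄⁻: pKₐ(H₂SO₄) ≈ -3
(CH₃)₂CH–OC(O)CF₃ loses CF₃COO⁻: pKₐ(CF₃COOH) ≈ 0.2
(CH₃)₂CH–OBz loses PhCOO⁻: pKₐ(C₆H₅COOH) ≈ 4.2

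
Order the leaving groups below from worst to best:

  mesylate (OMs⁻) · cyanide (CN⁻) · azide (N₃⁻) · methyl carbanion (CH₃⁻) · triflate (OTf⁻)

methyl carbanion (CH₃⁻) < cyanide (CN⁻) < azide (N₃⁻) < mesylate (OMs⁻) < triflate (OTf⁻)

The more stable X⁻ (or X) is on its own — i.e. the weaker a base it is — the better a leaving group it makes.
triflate (OTf⁻): pKₐ(CF₃SO₃H (triflic acid)) ≈ -14
mesylate (OMs⁻): pKₐ(CH₃SO₃H (MsOH)) ≈ -1.9
azide (N₃⁻): pKₐ(HN₃) ≈ 4.7
cyanide (CN⁻): pKₐ(HCN) ≈ 9.2
methyl carbanion (CH₃⁻): pKₐ(CH₄) ≈ 48
Listed from poorest to best leaving group as asked.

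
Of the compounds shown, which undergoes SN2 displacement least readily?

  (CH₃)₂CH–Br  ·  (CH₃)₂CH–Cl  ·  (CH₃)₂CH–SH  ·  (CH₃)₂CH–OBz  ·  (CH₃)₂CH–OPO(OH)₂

(CH₃)₂CH–SH

The skeletons are identical, so relative rate is governed entirely by leaving-group ability.
The more stable X⁻ (or X) is on its own — i.e. the weaker a base it is — the better a leaving group it makes.
(CH₃)₂CH–Br loses Br⁻: pKₐ(HBr) ≈ -9
(CH₃)₂CH–Cl loses Cl⁻: pKₐ(HCl) ≈ -7
(CH₃)₂CH–OPO(OH)₂ loses H₂PO₄⁻: pKₐ(H₃PO₄) ≈ 2.1
(CH₃)₂CH–OBz loses PhCOO⁻: pKₐ(C₆H₅COOH) ≈ 4.2
(CH₃)₂CH–SH loses HS⁻: pKₐ(H₂S) ≈ 7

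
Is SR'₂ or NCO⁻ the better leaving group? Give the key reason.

SR'₂ is the better leaving group.
pKₐ(R'₂SH⁺) ≈ -7 versus pKₐ(HOCN) ≈ 3.5: SR'₂ is the much weaker base.
Neutral; leaves from a sulfonium salt (R–SR'₂⁺).

SR'₂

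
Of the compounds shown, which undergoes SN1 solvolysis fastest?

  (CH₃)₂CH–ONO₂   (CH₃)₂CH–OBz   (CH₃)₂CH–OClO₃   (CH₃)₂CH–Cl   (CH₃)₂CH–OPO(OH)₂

Same R in every case — rank the leaving groups.
The more stable X⁻ (or X) is on its own — i.e. the weaker a base it is — the better a leaving group it makes.
(CH₃)₂CH–OClO₃ loses ClO₄⁻: pKₐ(HClO₄) ≈ -10
(CH₃)₂CH–Cl loses Cl⁻: pKₐ(HCl) ≈ -7
(CH₃)₂CH–ONO₂ loses NO₃⁻: pKₐ(HNO₃) ≈ -1.3
(CH₃)₂CH–OPO(OH)₂ loses H₂PO₄⁻: pKₐ(H₃PO₄) ≈ 2.1
(CH₃)₂CH–OBz loses PhCOO⁻: pKₐ(C₆H₅COOH) ≈ 4.2

(CH₃)₂CH–OClO₃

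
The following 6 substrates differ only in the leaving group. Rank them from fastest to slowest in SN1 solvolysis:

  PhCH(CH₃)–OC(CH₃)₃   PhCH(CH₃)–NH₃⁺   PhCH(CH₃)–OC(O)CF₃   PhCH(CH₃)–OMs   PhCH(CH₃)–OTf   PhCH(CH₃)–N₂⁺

With the same alkyl group throughout, only the leaving group differentiates the rates.
Rank by basicity of the departing species: weakest base leaves most easily.
PhCH(CH₃)–N₂⁺ loses N₂: no meaningful conjugate acid; N₂ departs as an exceptionally stable neutral molecule
PhCH(CH₃)–OTf loses OTf⁻: pKₐ(CF₃SO₃H (triflic acid)) ≈ -14
PhCH(CH₃)–OMs loses OMs⁻: pKₐ(CH₃SO₃H (MsOH)) ≈ -1.9
PhCH(CH₃)–OC(O)CF₃ loses CF₃COO⁻: pKₐ(CF₃COOH) ≈ 0.2
PhCH(CH₃)–NH₃⁺ loses NH₃: pKₐ(NH₄⁺) ≈ 9.2
PhCH(CH₃)–OC(CH₃)₃ loses (CH₃)₃CO⁻: pKₐ(t-BuOH) ≈ 18

PhCH(CH₃)–N₂⁺ > PhCH(CH₃)–OTf > PhCH(CH₃)–OMs > PhCH(CH₃)–OC(O)CF₃ > PhCH(CH₃)–NH₃⁺ > PhCH(CH₃)–OC(CH₃)₃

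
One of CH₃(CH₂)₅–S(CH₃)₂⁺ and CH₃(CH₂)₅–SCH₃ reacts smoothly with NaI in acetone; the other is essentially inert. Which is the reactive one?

CH₃(CH₂)₅–S(CH₃)₂⁺

From CH₃(CH₂)₅–SCH₃ the departing group would be RS⁻ (pKₐ(RSH (a thiol)) ≈ 10.5). Moderately basic; rarely leaves without activation.
From CH₃(CH₂)₅–S(CH₃)₂⁺ the leaving group is SR'₂ (pKₐ(R'₂SH⁺) ≈ -7). Neutral; leaves from a sulfonium salt (R–SR'₂⁺).
(In practice CH₃(CH₂)₅–S(CH₃)₂⁺ is made from CH₃(CH₂)₅–SCH₃ by S-methylation with CH₃I, allowing neutral dimethyl sulfide, rather than methanethiolate, to depart.)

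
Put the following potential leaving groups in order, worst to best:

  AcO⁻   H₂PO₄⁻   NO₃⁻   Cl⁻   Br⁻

AcO⁻ < H₂PO₄⁻ < NO₃⁻ < Cl⁻ < Br⁻

A good leaving group is a weak base: the lower the pKₐ of its conjugate acid, the more readily it departs.
Br⁻: pKₐ(HBr) ≈ -9
Cl⁻: pKₐ(HCl) ≈ -7
NO₃⁻: pKₐ(HNO₃) ≈ -1.3
H₂PO₄⁻: pKₐ(H₃PO₄) ≈ 2.1
AcO⁻: pKₐ(CH₃COOH) ≈ 4.8
Listed from poorest to best leaving group as asked.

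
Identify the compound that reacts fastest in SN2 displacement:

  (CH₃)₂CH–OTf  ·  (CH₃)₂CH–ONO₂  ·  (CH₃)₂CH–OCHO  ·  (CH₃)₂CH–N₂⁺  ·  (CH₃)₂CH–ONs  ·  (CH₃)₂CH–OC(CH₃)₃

(CH₃)₂CH–N₂⁺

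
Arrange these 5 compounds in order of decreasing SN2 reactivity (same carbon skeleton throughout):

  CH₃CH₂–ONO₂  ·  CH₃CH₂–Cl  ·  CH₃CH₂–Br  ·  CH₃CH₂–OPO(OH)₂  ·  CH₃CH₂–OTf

Same R in every case — rank the leaving groups.
Rank by basicity of the departing species: weakest base leaves most easily.
CH₃CH₂–OTf loses OTf⁻: pKₐ(CF₃SO₃H (triflic acid)) ≈ -14
CH₃CH₂–Br loses Br⁻: pKₐ(HBr) ≈ -9
CH₃CH₂–Cl loses Cl⁻: pKₐ(HCl) ≈ -7
CH₃CH₂–ONO₂ loses NO₃⁻: pKₐ(HNO₃) ≈ -1.3
CH₃CH₂–OPO(OH)₂ loses H₂PO₄⁻: pKₐ(H₃PO₄) ≈ 2.1

CH₃CH₂–OTf > CH₃CH₂–Br > CH₃CH₂–Cl > CH₃CH₂–ONO₂ > CH₃CH₂–OPO(OH)₂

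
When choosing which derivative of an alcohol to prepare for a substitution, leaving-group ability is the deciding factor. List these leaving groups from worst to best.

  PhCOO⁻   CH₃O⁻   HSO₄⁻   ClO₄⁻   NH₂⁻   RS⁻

NH₂⁻ < CH₃O⁻ < RS⁻ < PhCOO⁻ < HSO₄⁻ < ClO₄⁻

The more stable X⁻ (or X) is on its own — i.e. the weaker a base it is — the better a leaving group it makes.
ClO₄⁻: pKₐ(HClO₄) ≈ -10
HSO₄⁻: pKₐ(H₂SO₄) ≈ -3
PhCOO⁻: pKₐ(C₆H₅COOH) ≈ 4.2
RS⁻: pKₐ(RSH (a thiol)) ≈ 10.5
CH₃O⁻: pKₐ(CH₃OH) ≈ 15.5
NH₂⁻: pKₐ(NH₃) ≈ 38
Listed from poorest to best leaving group as asked.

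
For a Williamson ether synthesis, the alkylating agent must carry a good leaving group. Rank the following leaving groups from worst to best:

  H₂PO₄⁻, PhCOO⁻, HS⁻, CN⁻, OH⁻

OH⁻ < CN⁻ < HS⁻ < PhCOO⁻ < H₂PO₄⁻

Leaving-group ability tracks the stability of the departed species; conjugate-acid pKₐ is the usual yardstick (lower pKₐ → better LG).
H₂PO₄⁻: pKₐ(H₃PO₄) ≈ 2.1
PhCOO⁻: pKₐ(C₆H₅COOH) ≈ 4.2
HS⁻: pKₐ(H₂S) ≈ 7
CN⁻: pKₐ(HCN) ≈ 9.2
OH⁻: pKₐ(H₂O) ≈ 15.7
The question asks for worst first, so the sequence is read in increasing leaving-group ability.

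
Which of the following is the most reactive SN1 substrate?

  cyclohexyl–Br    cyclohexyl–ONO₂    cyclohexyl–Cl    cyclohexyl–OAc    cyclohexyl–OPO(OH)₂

cyclohexyl–Br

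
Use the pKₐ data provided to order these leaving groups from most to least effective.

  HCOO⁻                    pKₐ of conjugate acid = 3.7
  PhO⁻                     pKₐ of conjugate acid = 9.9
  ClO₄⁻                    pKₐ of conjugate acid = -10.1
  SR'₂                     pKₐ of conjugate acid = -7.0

Lower conjugate-acid pKₐ ⇒ weaker base ⇒ better leaving group.
Sorting by the given values: ClO₄⁻ (-10.1), SR'₂ (-7.0), HCOO⁻ (3.7), PhO⁻ (9.9).

ClO₄⁻ > SR'₂ > HCOO⁻ > PhO⁻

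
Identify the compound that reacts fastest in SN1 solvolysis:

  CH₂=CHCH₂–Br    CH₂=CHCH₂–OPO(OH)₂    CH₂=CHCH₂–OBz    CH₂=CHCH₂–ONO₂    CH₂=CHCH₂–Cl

Same R in every case — rank the leaving groups.
Rank by basicity of the departing species: weakest base leaves most easily.
CH₂=CHCH₂–Br loses Br⁻: pKₐ(HBr) ≈ -9
CH₂=CHCH₂–Cl loses Cl⁻: pKₐ(HCl) ≈ -7
CH₂=CHCH₂–ONO₂ loses NO₃⁻: pKₐ(HNO₃) ≈ -1.3
CH₂=CHCH₂–OPO(OH)₂ loses H₂PO₄⁻: pKₐ(H₃PO₄) ≈ 2.1
CH₂=CHCH₂–OBz loses PhCOO⁻: pKₐ(C₆H₅COOH) ≈ 4.2

CH₂=CHCH₂–Br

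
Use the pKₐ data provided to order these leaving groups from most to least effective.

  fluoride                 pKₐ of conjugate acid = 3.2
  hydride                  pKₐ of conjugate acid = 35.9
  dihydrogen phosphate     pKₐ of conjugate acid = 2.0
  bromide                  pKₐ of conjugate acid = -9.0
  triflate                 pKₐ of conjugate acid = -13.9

triflate > bromide > dihydrogen phosphate > fluoride > hydride

Lower conjugate-acid pKₐ ⇒ weaker base ⇒ better leaving group.
Sorting by the given values: triflate (-13.9), bromide (-9.0), dihydrogen phosphate (2.0), fluoride (3.2), hydride (35.9).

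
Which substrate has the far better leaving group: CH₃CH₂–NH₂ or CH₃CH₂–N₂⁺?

CH₃CH₂–N₂⁺

From CH₃CH₂–NH₂ the departing group would be NH₂⁻ (pKₐ(NH₃) ≈ 38). Extremely strong base; never a leaving group.
From CH₃CH₂–N₂⁺ the leaving group is N₂ (no meaningful conjugate acid; N₂ departs as an exceptionally stable neutral molecule).
(In practice CH₃CH₂–N₂⁺ is made from CH₃CH₂–NH₂ by diazotisation (NaNO₂ / HCl, 0 °C), generating a diazonium salt that expels N₂.)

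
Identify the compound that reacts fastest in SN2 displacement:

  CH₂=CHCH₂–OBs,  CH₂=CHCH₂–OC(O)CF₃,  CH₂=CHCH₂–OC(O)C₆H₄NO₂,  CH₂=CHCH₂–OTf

CH₂=CHCH₂–OTf

Same R in every case — rank the leaving groups.
A good leaving group is a weak base: the lower the pKₐ of its conjugate acid, the more readily it departs.
CH₂=CHCH₂–OTf loses OTf⁻: pKₐ(CF₃SO₃H (triflic acid)) ≈ -14
CH₂=CHCH₂–OBs loses OBs⁻: pKₐ(p-BrC₆H₄SO₃H) ≈ -2.8
CH₂=CHCH₂–OC(O)CF₃ loses CF₃COO⁻: pKₐ(CF₃COOH) ≈ 0.2
CH₂=CHCH₂–OC(O)C₆H₄NO₂ loses p-O₂N–C₆H₄–COO⁻: pKₐ(p-nitrobenzoic acid) ≈ 3.4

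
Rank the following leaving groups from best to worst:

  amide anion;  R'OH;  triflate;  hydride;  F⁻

triflate > R'OH > F⁻ > hydride > amide anion

Rank by basicity of the departing species: weakest base leaves most easily.
triflate: pKₐ(CF₃SO₃H (triflic acid)) ≈ -14
R'OH: pKₐ(R'OH₂⁺) ≈ -2.4
F⁻: pKₐ(HF) ≈ 3.2
hydride: pKₐ(H₂) ≈ 36
amide anion: pKₐ(NH₃) ≈ 38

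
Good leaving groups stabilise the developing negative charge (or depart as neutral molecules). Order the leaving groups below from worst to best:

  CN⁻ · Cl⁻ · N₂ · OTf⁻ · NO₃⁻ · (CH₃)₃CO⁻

A good leaving group is a weak base: the lower the pKₐ of its conjugate acid, the more readily it departs.
N₂: no meaningful conjugate acid; N₂ departs as an exceptionally stable neutral molecule
OTf⁻: pKₐ(CF₃SO₃H (triflic acid)) ≈ -14
Cl⁻: pKₐ(HCl) ≈ -7
NO₃⁻: pKₐ(HNO₃) ≈ -1.3
CN⁻: pKₐ(HCN) ≈ 9.2
(CH₃)₃CO⁻: pKₐ(t-BuOH) ≈ 18
Listed from poorest to best leaving group as asked.

(CH₃)₃CO⁻ < CN⁻ < NO₃⁻ < Cl⁻ < OTf⁻ < N₂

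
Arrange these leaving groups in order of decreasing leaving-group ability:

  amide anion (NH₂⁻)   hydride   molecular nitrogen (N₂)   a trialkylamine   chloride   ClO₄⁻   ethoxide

molecular nitrogen (N₂): no meaningful conjugate acid; N₂ departs as an exceptionally stable neutral molecule
ClO₄⁻: pKₐ(HClO₄) ≈ -10
chloride: pKₐ(HCl) ≈ -7 — moderately weak base
a trialkylamine: pKₐ(R'₃NH⁺) ≈ 10.7 — neutral but still a fairly strong base; Hofmann-elimination LG
ethoxide: pKₐ(CH₃CH₂OH) ≈ 16 — strong base; alkoxides do not leave unassisted
hydride: pKₐ(H₂) ≈ 36 — extremely strong base; leaves only in special hydride-transfer contexts
amide anion (NH₂⁻): pKₐ(NH₃) ≈ 38 — extremely strong base; never a leaving group

molecular nitrogen (N₂) > ClO₄⁻ > chloride > a trialkylamine > ethoxide > hydride > amide anion (NH₂⁻)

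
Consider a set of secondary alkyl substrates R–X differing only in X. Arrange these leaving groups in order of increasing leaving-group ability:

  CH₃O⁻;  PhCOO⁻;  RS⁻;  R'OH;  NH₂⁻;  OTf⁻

OTf⁻: pKₐ(CF₃SO₃H (triflic acid)) ≈ -14
R'OH: pKₐ(R'OH₂⁺) ≈ -2.4
PhCOO⁻: pKₐ(C₆H₅COOH) ≈ 4.2
RS⁻: pKₐ(RSH (a thiol)) ≈ 10.5
CH₃O⁻: pKₐ(CH₃OH) ≈ 15.5
NH₂⁻: pKₐ(NH₃) ≈ 38
The question asks for worst first, so the sequence is read in increasing leaving-group ability.

NH₂⁻ < CH₃O⁻ < RS⁻ < PhCOO⁻ < R'OH < OTf⁻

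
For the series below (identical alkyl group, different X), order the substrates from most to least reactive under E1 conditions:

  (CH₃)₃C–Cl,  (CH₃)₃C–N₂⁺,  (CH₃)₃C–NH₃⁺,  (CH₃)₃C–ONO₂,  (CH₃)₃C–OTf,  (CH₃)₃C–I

Identical carbon frameworks mean the comparison reduces to leaving-group quality.
The more stable X⁻ (or X) is on its own — i.e. the weaker a base it is — the better a leaving group it makes.
(CH₃)₃C–N₂⁺ loses N₂: no meaningful conjugate acid; N₂ departs as an exceptionally stable neutral molecule
(CH₃)₃C–OTf loses OTf⁻: pKₐ(CF₃SO₃H (triflic acid)) ≈ -14
(CH₃)₃C–I loses I⁻: pKₐ(HI) ≈ -10
(CH₃)₃C–Cl loses Cl⁻: pKₐ(HCl) ≈ -7
(CH₃)₃C–ONO₂ loses NO₃⁻: pKₐ(HNO₃) ≈ -1.3
(CH₃)₃C–NH₃⁺ loses NH₃: pKₐ(NH₄⁺) ≈ 9.2

(CH₃)₃C–N₂⁺ > (CH₃)₃C–OTf > (CH₃)₃C–I > (CH₃)₃C–Cl > (CH₃)₃C–ONO₂ > (CH₃)₃C–NH₃⁺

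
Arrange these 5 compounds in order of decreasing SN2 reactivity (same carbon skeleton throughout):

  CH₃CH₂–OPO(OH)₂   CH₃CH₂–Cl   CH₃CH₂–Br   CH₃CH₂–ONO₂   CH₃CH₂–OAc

CH₃CH₂–Br > CH₃CH₂–Cl > CH₃CH₂–ONO₂ > CH₃CH₂–OPO(OH)₂ > CH₃CH₂–OAc

The skeletons are identical, so relative rate is governed entirely by leaving-group ability.
A good leaving group is a weak base: the lower the pKₐ of its conjugate acid, the more readily it departs.
CH₃CH₂–Br loses Br⁻: pKₐ(HBr) ≈ -9
CH₃CH₂–Cl loses Cl⁻: pKₐ(HCl) ≈ -7
CH₃CH₂–ONO₂ loses NO₃⁻: pKₐ(HNO₃) ≈ -1.3
CH₃CH₂–OPO(OH)₂ loses H₂PO₄⁻: pKₐ(H₃PO₄) ≈ 2.1
CH₃CH₂–OAc loses AcO⁻: pKₐ(CH₃COOH) ≈ 4.8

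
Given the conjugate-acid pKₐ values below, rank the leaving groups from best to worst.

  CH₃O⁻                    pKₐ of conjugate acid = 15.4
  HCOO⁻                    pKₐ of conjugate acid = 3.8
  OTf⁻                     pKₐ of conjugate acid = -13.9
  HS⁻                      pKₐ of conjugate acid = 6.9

OTf⁻ > HCOO⁻ > HS⁻ > CH₃O⁻

Lower conjugate-acid pKₐ ⇒ weaker base ⇒ better leaving group.
Sorting by the given values: OTf⁻ (-13.9), HCOO⁻ (3.8), HS⁻ (6.9), CH₃O⁻ (15.4).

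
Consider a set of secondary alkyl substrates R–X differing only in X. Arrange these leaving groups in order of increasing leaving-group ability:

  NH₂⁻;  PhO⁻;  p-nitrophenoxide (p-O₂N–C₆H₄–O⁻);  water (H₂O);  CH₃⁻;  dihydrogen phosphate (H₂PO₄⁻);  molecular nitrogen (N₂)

CH₃⁻ < NH₂⁻ < PhO⁻ < p-nitrophenoxide (p-O₂N–C₆H₄–O⁻) < dihydrogen phosphate (H₂PO₄⁻) < water (H₂O) < molecular nitrogen (N₂)

The more stable X⁻ (or X) is on its own — i.e. the weaker a base it is — the better a leaving group it makes.
molecular nitrogen (N₂): no meaningful conjugate acid; N₂ departs as an exceptionally stable neutral molecule
water (H₂O): pKₐ(H₃O⁺) ≈ -1.7
dihydrogen phosphate (H₂PO₄⁻): pKₐ(H₃PO₄) ≈ 2.1 — moderate base; biological leaving group after further activation
p-nitrophenoxide (p-O₂N–C₆H₄–O⁻): pKₐ(p-nitrophenol) ≈ 7.2
PhO⁻: pKₐ(C₆H₅OH (phenol)) ≈ 10 — resonance into the ring helps, but still a poor LG
NH₂⁻: pKₐ(NH₃) ≈ 38 — extremely strong base; never a leaving group
CH₃⁻: pKₐ(CH₄) ≈ 48 — unstabilised carbanion; the worst conceivable leaving group
Reversing gives the worst-to-best order requested.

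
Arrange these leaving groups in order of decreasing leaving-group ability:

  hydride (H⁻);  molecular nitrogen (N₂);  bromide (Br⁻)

molecular nitrogen (N₂): no meaningful conjugate acid; N₂ departs as an exceptionally stable neutral molecule
bromide (Br⁻): pKₐ(HBr) ≈ -9
hydride (H⁻): pKₐ(H₂) ≈ 36

molecular nitrogen (N₂) > bromide (Br⁻) > hydride (H⁻)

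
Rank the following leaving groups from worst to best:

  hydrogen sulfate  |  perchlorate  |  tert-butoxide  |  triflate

tert-butoxide < hydrogen sulfate < perchlorate < triflate

The more stable X⁻ (or X) is on its own — i.e. the weaker a base it is — the better a leaving group it makes.
triflate: pKₐ(CF₃SO₃H (triflic acid)) ≈ -14 — charge spread over three oxygens and a CF₃ group; the premier leaving group in synthesis
perchlorate: pKₐ(HClO₄) ≈ -10
hydrogen sulfate: pKₐ(H₂SO₄) ≈ -3 — conjugate base of a strong mineral acid
tert-butoxide: pKₐ(t-BuOH) ≈ 18
Reversing gives the worst-to-best order requested.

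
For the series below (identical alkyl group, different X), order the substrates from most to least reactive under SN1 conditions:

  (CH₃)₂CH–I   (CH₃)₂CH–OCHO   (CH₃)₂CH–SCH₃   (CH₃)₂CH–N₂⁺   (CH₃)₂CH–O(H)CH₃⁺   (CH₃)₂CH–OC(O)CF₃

The skeletons are identical, so relative rate is governed entirely by leaving-group ability.
Rank by basicity of the departing species: weakest base leaves most easily.
(CH₃)₂CH–N₂⁺ loses N₂: no meaningful conjugate acid; N₂ departs as an exceptionally stable neutral molecule
(CH₃)₂CH–I loses I⁻: pKₐ(HI) ≈ -10
(CH₃)₂CH–O(H)CH₃⁺ loses R'OH: pKₐ(R'OH₂⁺) ≈ -2.4
(CH₃)₂CH–OC(O)CF₃ loses CF₃COO⁻: pKₐ(CF₃COOH) ≈ 0.2
(CH₃)₂CH–OCHO loses HCOO⁻: pKₐ(HCOOH) ≈ 3.8
(CH₃)₂CH–SCH₃ loses RS⁻: pKₐ(RSH (a thiol)) ≈ 10.5

(CH₃)₂CH–N₂⁺ > (CH₃)₂CH–I > (CH₃)₂CH–O(H)CH₃⁺ > (CH₃)₂CH–OC(O)CF₃ > (CH₃)₂CH–OCHO > (CH₃)₂CH–SCH₃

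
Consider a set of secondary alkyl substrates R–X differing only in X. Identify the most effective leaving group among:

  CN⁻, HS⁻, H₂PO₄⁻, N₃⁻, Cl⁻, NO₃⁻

Cl⁻

A good leaving group is a weak base: the lower the pKₐ of its conjugate acid, the more readily it departs.
Cl⁻: pKₐ(HCl) ≈ -7
NO₃⁻: pKₐ(HNO₃) ≈ -1.3
H₂PO₄⁻: pKₐ(H₃PO₄) ≈ 2.1
N₃⁻: pKₐ(HN₃) ≈ 4.7
HS⁻: pKₐ(H₂S) ≈ 7
CN⁻: pKₐ(HCN) ≈ 9.2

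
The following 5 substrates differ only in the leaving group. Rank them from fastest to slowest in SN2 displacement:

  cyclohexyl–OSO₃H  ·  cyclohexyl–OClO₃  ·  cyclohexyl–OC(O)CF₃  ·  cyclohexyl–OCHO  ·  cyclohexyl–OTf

Identical carbon frameworks mean the comparison reduces to leaving-group quality.
The more stable X⁻ (or X) is on its own — i.e. the weaker a base it is — the better a leaving group it makes.
cyclohexyl–OTf loses OTf⁻: pKₐ(CF₃SO₃H (triflic acid)) ≈ -14
cyclohexyl–OClO₃ loses ClO₄⁻: pKₐ(HClO₄) ≈ -10
cyclohexyl–OSO₃H loses HSO₄⁻: pKₐ(H₂SO₄) ≈ -3
cyclohexyl–OC(O)CF₃ loses CF₃COO⁻: pKₐ(CF₃COOH) ≈ 0.2
cyclohexyl–OCHO loses HCOO⁻: pKₐ(HCOOH) ≈ 3.8

cyclohexyl–OTf > cyclohexyl–OClO₃ > cyclohexyl–OSO₃H > cyclohexyl–OC(O)CF₃ > cyclohexyl–OCHO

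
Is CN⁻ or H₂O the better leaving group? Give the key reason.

H₂O is the better leaving group.
pKₐ(H₃O⁺) ≈ -1.7 versus pKₐ(HCN) ≈ 9.2: H₂O is the much weaker base.
Neutral; leaves from a protonated alcohol (R–OH₂⁺).

H₂O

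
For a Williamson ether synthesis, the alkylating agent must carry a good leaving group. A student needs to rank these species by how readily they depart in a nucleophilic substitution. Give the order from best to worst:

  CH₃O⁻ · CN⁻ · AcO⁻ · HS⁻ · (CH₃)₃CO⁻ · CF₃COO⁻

CF₃COO⁻ > AcO⁻ > HS⁻ > CN⁻ > CH₃O⁻ > (CH₃)₃CO⁻

Leaving-group ability tracks the stability of the departed species; conjugate-acid pKₐ is the usual yardstick (lower pKₐ → better LG).
CF₃COO⁻: pKₐ(CF₃COOH) ≈ 0.2 — strongly electron-withdrawing CF₃ stabilises the carboxylate
AcO⁻: pKₐ(CH₃COOH) ≈ 4.8 — resonance-stabilised but still a weak base
HS⁻: pKₐ(H₂S) ≈ 7
CN⁻: pKₐ(HCN) ≈ 9.2
CH₃O⁻: pKₐ(CH₃OH) ≈ 15.5 — strong base; alkoxides do not leave unassisted
(CH₃)₃CO⁻: pKₐ(t-BuOH) ≈ 18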